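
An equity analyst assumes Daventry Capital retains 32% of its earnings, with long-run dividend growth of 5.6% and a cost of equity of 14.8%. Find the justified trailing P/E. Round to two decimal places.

Payout ratio b = 1 − 0.32 = 0.68.
Justified trailing P/E = b(1+g)/(r−g) = 0.68×(1+0.056)/(0.148−0.056) = 7.8052

7.81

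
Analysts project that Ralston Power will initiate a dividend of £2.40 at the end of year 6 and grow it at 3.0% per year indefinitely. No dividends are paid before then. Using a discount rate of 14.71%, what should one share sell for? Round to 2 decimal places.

£10.32

Deferred-dividend DDM. At t=5 the remaining stream is a growing perpetuity with first payment D_6 = 2.40.
V_5 = D_6/(r−g) = 2.40/(0.1471−0.03) = 20.4953
P₀ = V_5/(1+r)^5 = 20.4953/(1+0.1471)^5 = 10.3192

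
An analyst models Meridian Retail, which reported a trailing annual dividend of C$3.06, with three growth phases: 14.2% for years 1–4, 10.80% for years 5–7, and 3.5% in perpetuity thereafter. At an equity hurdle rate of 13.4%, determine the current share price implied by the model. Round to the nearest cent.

Three-stage DDM. Project D₁…D_7; terminal Gordon value at t=7 with g = 0.035; discount at r = 0.134.
D_1 = 3.4945
D_2 = 3.9907
D_3 = 4.5574
D_4 = 5.2046
D_5 = 5.7667
D_6 = 6.3895
D_7 = 7.0795
TV_7 = 7.3273/(0.134−0.035) = 74.0134
P₀ = Σ Dₜ/(1+r)ᵗ + TV_7/(1+r)^7 = 52.1644

C$52.16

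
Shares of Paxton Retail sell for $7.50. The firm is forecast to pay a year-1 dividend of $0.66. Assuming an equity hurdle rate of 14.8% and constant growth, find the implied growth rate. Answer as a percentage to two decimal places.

From P₀ = D₁/(r − g), the implied growth is g = r − D₁/P₀.
g = 0.148 − 0.66/7.50 = 0.148 − 0.08800 = 0.06000

6.00%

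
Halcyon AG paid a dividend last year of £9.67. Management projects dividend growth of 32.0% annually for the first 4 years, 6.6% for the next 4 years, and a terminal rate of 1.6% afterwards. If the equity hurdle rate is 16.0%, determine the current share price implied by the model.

Three-stage DDM. Project D₁…D_8; terminal Gordon value at t=8 with g = 0.016; discount at r = 0.16.
D_1 = 12.7644
D_2 = 16.8490
D_3 = 22.2407
D_4 = 29.3577
D_5 = 31.2953
D_6 = 33.3608
D_7 = 35.5626
D_8 = 37.9098
TV_8 = 38.5163/(0.16−0.016) = 267.4744
P₀ = Σ Dₜ/(1+r)ᵗ + TV_8/(1+r)^8 = 188.3139

£188.31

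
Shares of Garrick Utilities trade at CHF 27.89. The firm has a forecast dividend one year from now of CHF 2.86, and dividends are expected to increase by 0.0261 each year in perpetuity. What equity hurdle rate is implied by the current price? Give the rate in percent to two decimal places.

12.86%

Rearranging the constant-growth DDM: r = D₁/P₀ + g.
r = 2.8600 / 27.89 + 0.0261 = 0.10255 + 0.0261 = 0.12865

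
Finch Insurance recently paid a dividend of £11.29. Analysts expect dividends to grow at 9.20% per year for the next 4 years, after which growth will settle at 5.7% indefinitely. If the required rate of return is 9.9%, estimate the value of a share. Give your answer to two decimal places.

Two-stage DDM. Project D₁…D_4 at 0.092, terminal growth 0.057, discount at r = 0.099.
D_1 = 12.3287
D_2 = 13.4629
D_3 = 14.7015
D_4 = 16.0540
Terminal value at t=4: TV = D_5/(r−g) = 16.9691/(0.099−0.057) = 404.0268
P₀ = 12.3287/(1+0.099)^1 + 13.4629/(1+0.099)^2 + 14.7015/(1+0.099)^3 + 16.0540/(1+0.099)^4 + 404.0268/(1+0.099)^4 = 321.4070

£321.41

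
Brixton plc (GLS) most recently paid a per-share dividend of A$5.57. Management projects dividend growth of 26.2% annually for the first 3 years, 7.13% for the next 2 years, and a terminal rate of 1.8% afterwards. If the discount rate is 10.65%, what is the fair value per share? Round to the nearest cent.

A$126.71

Three-stage DDM. Project D₁…D_5; terminal Gordon value at t=5 with g = 0.018; discount at r = 0.1065.
D_1 = 7.0293
D_2 = 8.8710
D_3 = 11.1952
D_4 = 11.9935
D_5 = 12.8486
TV_5 = 13.0799/(0.1065−0.018) = 147.7951
P₀ = Σ Dₜ/(1+r)ᵗ + TV_5/(1+r)^5 = 126.7145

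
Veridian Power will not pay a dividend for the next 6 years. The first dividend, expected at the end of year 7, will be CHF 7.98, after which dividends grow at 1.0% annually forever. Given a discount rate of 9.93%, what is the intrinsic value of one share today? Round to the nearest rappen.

Deferred-dividend DDM. At t=6 the remaining stream is a growing perpetuity with first payment D_7 = 7.98.
V_6 = D_7/(r−g) = 7.98/(0.0993−0.01) = 89.3617
P₀ = V_6/(1+r)^6 = 89.3617/(1+0.0993)^6 = 50.6354

CHF 50.64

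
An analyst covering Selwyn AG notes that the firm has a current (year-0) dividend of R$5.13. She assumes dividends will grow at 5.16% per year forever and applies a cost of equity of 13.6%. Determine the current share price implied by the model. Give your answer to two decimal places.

R$63.92

Gordon growth model: P₀ = D₁/(r − g). D₁ = 5.13 × (1 + 0.0516) = 5.3947.
P₀ = 5.3947 / (0.136 − 0.0516) = 5.3947 / 0.0844 = 63.9183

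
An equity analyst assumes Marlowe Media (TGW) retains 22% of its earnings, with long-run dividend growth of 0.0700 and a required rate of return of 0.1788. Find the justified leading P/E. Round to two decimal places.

Payout ratio b = 1 − 0.22 = 0.78.
Justified leading P/E = b/(r−g) = 0.78/(0.1788−0.07) = 7.1691

7.17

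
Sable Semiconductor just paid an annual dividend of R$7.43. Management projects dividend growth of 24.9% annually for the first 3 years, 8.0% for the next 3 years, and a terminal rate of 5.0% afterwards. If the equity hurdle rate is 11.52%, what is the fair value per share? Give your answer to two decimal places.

R$210.13

Three-stage DDM. Project D₁…D_6; terminal Gordon value at t=6 with g = 0.05; discount at r = 0.1152.
D_1 = 9.2801
D_2 = 11.5908
D_3 = 14.4769
D_4 = 15.6351
D_5 = 16.8859
D_6 = 18.2367
TV_6 = 19.1486/(0.1152−0.05) = 293.6900
P₀ = Σ Dₜ/(1+r)ᵗ + TV_6/(1+r)^6 = 210.1344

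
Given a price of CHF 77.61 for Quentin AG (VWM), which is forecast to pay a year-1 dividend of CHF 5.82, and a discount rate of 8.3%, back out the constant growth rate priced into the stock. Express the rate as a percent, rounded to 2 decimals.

From P₀ = D₁/(r − g), the implied growth is g = r − D₁/P₀.
g = 0.083 − 5.82/77.61 = 0.083 − 0.07499 = 0.00801

0.80%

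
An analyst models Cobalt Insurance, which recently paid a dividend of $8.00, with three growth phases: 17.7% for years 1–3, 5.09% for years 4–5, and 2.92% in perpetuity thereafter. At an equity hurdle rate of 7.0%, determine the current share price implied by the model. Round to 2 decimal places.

$308.95

Three-stage DDM. Project D₁…D_5; terminal Gordon value at t=5 with g = 0.0292; discount at r = 0.07.
D_1 = 9.4160
D_2 = 11.0826
D_3 = 13.0443
D_4 = 13.7082
D_5 = 14.4060
TV_5 = 14.8266/(0.07−0.0292) = 363.3974
P₀ = Σ Dₜ/(1+r)ᵗ + TV_5/(1+r)^5 = 308.9545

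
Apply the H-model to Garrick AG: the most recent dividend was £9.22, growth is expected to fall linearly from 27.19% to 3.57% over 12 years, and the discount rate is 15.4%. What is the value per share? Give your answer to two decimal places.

£191.17

H-model: P₀ = D₀[(1+g_L) + H(g_S−g_L)]/(r−g_L), with H = 12/2 = 6.
P₀ = 9.22 × [(1+0.0357) + 6×(0.2719−0.0357)] / (0.154−0.0357)
   = 9.22 × 2.4529 / 0.1183 = 191.1728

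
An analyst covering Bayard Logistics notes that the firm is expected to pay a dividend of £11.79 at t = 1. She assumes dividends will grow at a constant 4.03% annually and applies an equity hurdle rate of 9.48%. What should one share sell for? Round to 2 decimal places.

Gordon growth model: P₀ = D₁/(r − g), with D₁ = 11.79 given directly.
P₀ = 11.7900 / (0.0948 − 0.0403) = 11.7900 / 0.0545 = 216.3303

£216.33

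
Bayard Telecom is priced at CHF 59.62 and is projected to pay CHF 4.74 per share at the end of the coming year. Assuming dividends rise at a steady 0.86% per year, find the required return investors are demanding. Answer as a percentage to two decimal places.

Rearranging the constant-growth DDM: r = D₁/P₀ + g.
r = 4.7400 / 59.62 + 0.0086 = 0.07950 + 0.0086 = 0.08810

8.81%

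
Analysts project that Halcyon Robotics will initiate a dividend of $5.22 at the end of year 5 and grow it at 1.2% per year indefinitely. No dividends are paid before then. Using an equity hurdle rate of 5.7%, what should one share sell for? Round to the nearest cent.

Deferred-dividend DDM. At t=4 the remaining stream is a growing perpetuity with first payment D_5 = 5.22.
V_4 = D_5/(r−g) = 5.22/(0.057−0.012) = 116.0000
P₀ = V_4/(1+r)^4 = 116.0000/(1+0.057)^4 = 92.9304

$92.93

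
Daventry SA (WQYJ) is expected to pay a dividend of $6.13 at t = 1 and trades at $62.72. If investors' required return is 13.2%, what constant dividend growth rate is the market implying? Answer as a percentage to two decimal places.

3.43%

From P₀ = D₁/(r − g), the implied growth is g = r − D₁/P₀.
g = 0.132 − 6.13/62.72 = 0.132 − 0.09774 = 0.03426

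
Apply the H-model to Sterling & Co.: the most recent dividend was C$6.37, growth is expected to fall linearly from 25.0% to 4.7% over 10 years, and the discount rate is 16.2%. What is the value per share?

H-model: P₀ = D₀[(1+g_L) + H(g_S−g_L)]/(r−g_L), with H = 10/2 = 5.
P₀ = 6.37 × [(1+0.047) + 5×(0.25−0.047)] / (0.162−0.047)
   = 6.37 × 2.0620 / 0.115 = 114.2169

C$114.22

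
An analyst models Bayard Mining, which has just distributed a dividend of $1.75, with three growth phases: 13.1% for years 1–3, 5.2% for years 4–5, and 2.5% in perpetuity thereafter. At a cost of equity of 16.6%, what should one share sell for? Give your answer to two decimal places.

$17.13

Three-stage DDM. Project D₁…D_5; terminal Gordon value at t=5 with g = 0.025; discount at r = 0.166.
D_1 = 1.9792
D_2 = 2.2385
D_3 = 2.5318
D_4 = 2.6634
D_5 = 2.8019
TV_5 = 2.8720/(0.166−0.025) = 20.3686
P₀ = Σ Dₜ/(1+r)ᵗ + TV_5/(1+r)^5 = 17.1329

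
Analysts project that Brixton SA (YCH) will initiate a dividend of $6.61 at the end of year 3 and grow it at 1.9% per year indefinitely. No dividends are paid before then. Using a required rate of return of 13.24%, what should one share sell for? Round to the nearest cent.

Deferred-dividend DDM. At t=2 the remaining stream is a growing perpetuity with first payment D_3 = 6.61.
V_2 = D_3/(r−g) = 6.61/(0.1324−0.019) = 58.2892
P₀ = V_2/(1+r)^2 = 58.2892/(1+0.1324)^2 = 45.4557

$45.46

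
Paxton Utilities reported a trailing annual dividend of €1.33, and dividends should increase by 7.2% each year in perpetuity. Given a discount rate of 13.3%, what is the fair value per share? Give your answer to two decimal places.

€23.37

Gordon growth model: P₀ = D₁/(r − g). D₁ = 1.33 × (1 + 0.072) = 1.4258.
P₀ = 1.4258 / (0.133 − 0.072) = 1.4258 / 0.061 = 23.3731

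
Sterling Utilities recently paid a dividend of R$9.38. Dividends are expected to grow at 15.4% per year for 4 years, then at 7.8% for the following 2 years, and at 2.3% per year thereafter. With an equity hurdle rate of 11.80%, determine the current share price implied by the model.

Three-stage DDM. Project D₁…D_6; terminal Gordon value at t=6 with g = 0.023; discount at r = 0.118.
D_1 = 10.8245
D_2 = 12.4915
D_3 = 14.4152
D_4 = 16.6351
D_5 = 17.9327
D_6 = 19.3314
TV_6 = 19.7760/(0.118−0.023) = 208.1688
P₀ = Σ Dₜ/(1+r)ᵗ + TV_6/(1+r)^6 = 167.4074

R$167.41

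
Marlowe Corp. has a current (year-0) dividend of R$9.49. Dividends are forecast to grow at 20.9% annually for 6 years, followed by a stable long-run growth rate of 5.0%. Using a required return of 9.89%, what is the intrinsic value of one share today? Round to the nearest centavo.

Two-stage DDM. Project D₁…D_6 at 0.209, terminal growth 0.05, discount at r = 0.0989.
D_1 = 11.4734
D_2 = 13.8714
D_3 = 16.7705
D_4 = 20.2755
D_5 = 24.5131
D_6 = 29.6363
Terminal value at t=6: TV = D_7/(r−g) = 31.1181/(0.0989−0.05) = 636.3623
P₀ = 11.4734/(1+0.0989)^1 + 13.8714/(1+0.0989)^2 + 16.7705/(1+0.0989)^3 + 20.2755/(1+0.0989)^4 + 24.5131/(1+0.0989)^5 + 29.6363/(1+0.0989)^6 + 636.3623/(1+0.0989)^6 = 441.9689

R$441.97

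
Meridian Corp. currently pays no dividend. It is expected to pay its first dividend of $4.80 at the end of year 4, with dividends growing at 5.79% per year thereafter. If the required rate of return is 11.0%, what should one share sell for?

Deferred-dividend DDM. At t=3 the remaining stream is a growing perpetuity with first payment D_4 = 4.80.
V_3 = D_4/(r−g) = 4.80/(0.11−0.0579) = 92.1305
P₀ = V_3/(1+r)^3 = 92.1305/(1+0.11)^3 = 67.3650

$67.37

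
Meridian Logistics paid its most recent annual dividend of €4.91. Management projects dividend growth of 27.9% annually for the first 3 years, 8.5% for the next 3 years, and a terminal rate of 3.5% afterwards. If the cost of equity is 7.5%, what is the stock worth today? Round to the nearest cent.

€266.33

Three-stage DDM. Project D₁…D_6; terminal Gordon value at t=6 with g = 0.035; discount at r = 0.075.
D_1 = 6.2799
D_2 = 8.0320
D_3 = 10.2729
D_4 = 11.1461
D_5 = 12.0935
D_6 = 13.1215
TV_6 = 13.5807/(0.075−0.035) = 339.5179
P₀ = Σ Dₜ/(1+r)ᵗ + TV_6/(1+r)^6 = 266.3282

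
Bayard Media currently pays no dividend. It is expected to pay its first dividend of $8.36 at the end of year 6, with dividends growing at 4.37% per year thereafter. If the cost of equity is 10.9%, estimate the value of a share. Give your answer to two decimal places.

Deferred-dividend DDM. At t=5 the remaining stream is a growing perpetuity with first payment D_6 = 8.36.
V_5 = D_6/(r−g) = 8.36/(0.109−0.0437) = 128.0245
P₀ = V_5/(1+r)^5 = 128.0245/(1+0.109)^5 = 76.3195

$76.32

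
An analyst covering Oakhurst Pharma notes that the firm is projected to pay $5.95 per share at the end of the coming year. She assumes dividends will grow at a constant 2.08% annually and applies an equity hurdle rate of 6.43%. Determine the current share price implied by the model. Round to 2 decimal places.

Gordon growth model: P₀ = D₁/(r − g), with D₁ = 5.95 given directly.
P₀ = 5.9500 / (0.0643 − 0.0208) = 5.9500 / 0.0435 = 136.7816

$136.78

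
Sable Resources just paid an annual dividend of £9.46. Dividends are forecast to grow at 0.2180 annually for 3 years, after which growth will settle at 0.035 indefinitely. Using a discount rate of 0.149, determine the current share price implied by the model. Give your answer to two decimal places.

Two-stage DDM. Project D₁…D_3 at 0.218, terminal growth 0.035, discount at r = 0.149.
D_1 = 11.5223
D_2 = 14.0341
D_3 = 17.0936
Terminal value at t=3: TV = D_4/(r−g) = 17.6919/(0.149−0.035) = 155.1917
P₀ = 11.5223/(1+0.149)^1 + 14.0341/(1+0.149)^2 + 17.0936/(1+0.149)^3 + 155.1917/(1+0.149)^3 = 134.2348

£134.23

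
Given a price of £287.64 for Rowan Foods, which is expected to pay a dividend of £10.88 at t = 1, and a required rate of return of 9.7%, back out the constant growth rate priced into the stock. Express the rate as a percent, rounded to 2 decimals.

5.92%

From P₀ = D₁/(r − g), the implied growth is g = r − D₁/P₀.
g = 0.097 − 10.88/287.64 = 0.097 − 0.03783 = 0.05917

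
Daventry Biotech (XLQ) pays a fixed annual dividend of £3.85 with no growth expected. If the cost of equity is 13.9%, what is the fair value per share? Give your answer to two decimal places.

Zero-growth DDM (perpetuity): P₀ = D/r = 3.85 / 0.139 = 27.6978

£27.70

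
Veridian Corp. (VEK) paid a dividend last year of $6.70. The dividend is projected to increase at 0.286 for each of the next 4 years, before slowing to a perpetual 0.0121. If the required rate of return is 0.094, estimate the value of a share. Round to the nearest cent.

Two-stage DDM. Project D₁…D_4 at 0.286, terminal growth 0.0121, discount at r = 0.094.
D_1 = 8.6162
D_2 = 11.0804
D_3 = 14.2494
D_4 = 18.3248
Terminal value at t=4: TV = D_5/(r−g) = 18.5465/(0.094−0.0121) = 226.4531
P₀ = 8.6162/(1+0.094)^1 + 11.0804/(1+0.094)^2 + 14.2494/(1+0.094)^3 + 18.3248/(1+0.094)^4 + 226.4531/(1+0.094)^4 = 198.9015

$198.90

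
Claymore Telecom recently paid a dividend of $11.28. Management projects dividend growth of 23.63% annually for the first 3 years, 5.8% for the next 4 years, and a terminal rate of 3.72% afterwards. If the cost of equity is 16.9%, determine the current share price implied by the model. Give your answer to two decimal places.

$150.18

Three-stage DDM. Project D₁…D_7; terminal Gordon value at t=7 with g = 0.0372; discount at r = 0.169.
D_1 = 13.9455
D_2 = 17.2408
D_3 = 21.3148
D_4 = 22.5510
D_5 = 23.8590
D_6 = 25.2428
D_7 = 26.7069
TV_7 = 27.7004/(0.169−0.0372) = 210.1699
P₀ = Σ Dₜ/(1+r)ᵗ + TV_7/(1+r)^7 = 150.1839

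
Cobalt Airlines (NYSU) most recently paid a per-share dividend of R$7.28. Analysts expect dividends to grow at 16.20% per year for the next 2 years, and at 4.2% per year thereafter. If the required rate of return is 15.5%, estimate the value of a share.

Two-stage DDM. Project D₁…D_2 at 0.162, terminal growth 0.042, discount at r = 0.155.
D_1 = 8.4594
D_2 = 9.8298
Terminal value at t=2: TV = D_3/(r−g) = 10.2426/(0.155−0.042) = 90.6427
P₀ = 8.4594/(1+0.155)^1 + 9.8298/(1+0.155)^2 + 90.6427/(1+0.155)^2 = 82.6394

R$82.64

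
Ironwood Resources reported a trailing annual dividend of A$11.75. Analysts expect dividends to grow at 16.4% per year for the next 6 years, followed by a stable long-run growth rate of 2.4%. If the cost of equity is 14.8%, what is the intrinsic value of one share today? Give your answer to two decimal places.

A$179.45

Two-stage DDM. Project D₁…D_6 at 0.164, terminal growth 0.024, discount at r = 0.148.
D_1 = 13.6770
D_2 = 15.9200
D_3 = 18.5309
D_4 = 21.5700
D_5 = 25.1075
D_6 = 29.2251
Terminal value at t=6: TV = D_7/(r−g) = 29.9265/(0.148−0.024) = 241.3426
P₀ = 13.6770/(1+0.148)^1 + 15.9200/(1+0.148)^2 + 18.5309/(1+0.148)^3 + 21.5700/(1+0.148)^4 + 25.1075/(1+0.148)^5 + 29.2251/(1+0.148)^6 + 241.3426/(1+0.148)^6 = 179.4545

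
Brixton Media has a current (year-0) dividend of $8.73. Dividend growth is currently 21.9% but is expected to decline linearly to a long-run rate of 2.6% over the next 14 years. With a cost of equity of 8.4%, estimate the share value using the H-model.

H-model: P₀ = D₀[(1+g_L) + H(g_S−g_L)]/(r−g_L), with H = 14/2 = 7.
P₀ = 8.73 × [(1+0.026) + 7×(0.219−0.026)] / (0.084−0.026)
   = 8.73 × 2.3770 / 0.058 = 357.7795

$357.78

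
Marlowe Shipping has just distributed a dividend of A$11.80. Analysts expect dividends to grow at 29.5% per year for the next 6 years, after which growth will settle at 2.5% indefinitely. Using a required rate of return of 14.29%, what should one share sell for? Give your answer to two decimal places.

A$329.25

Two-stage DDM. Project D₁…D_6 at 0.295, terminal growth 0.025, discount at r = 0.1429.
D_1 = 15.2810
D_2 = 19.7889
D_3 = 25.6266
D_4 = 33.1865
D_5 = 42.9765
D_6 = 55.6545
Terminal value at t=6: TV = D_7/(r−g) = 57.0459/(0.1429−0.025) = 483.8499
P₀ = 15.2810/(1+0.1429)^1 + 19.7889/(1+0.1429)^2 + 25.6266/(1+0.1429)^3 + 33.1865/(1+0.1429)^4 + 42.9765/(1+0.1429)^5 + 55.6545/(1+0.1429)^6 + 483.8499/(1+0.1429)^6 = 329.2479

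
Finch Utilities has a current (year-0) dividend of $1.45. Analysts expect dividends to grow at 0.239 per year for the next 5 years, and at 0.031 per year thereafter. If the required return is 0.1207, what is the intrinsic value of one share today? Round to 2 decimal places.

$37.42

Two-stage DDM. Project D₁…D_5 at 0.239, terminal growth 0.031, discount at r = 0.1207.
D_1 = 1.7965
D_2 = 2.2259
D_3 = 2.7579
D_4 = 3.4171
D_5 = 4.2337
Terminal value at t=5: TV = D_6/(r−g) = 4.3650/(0.1207−0.031) = 48.6621
P₀ = 1.7965/(1+0.1207)^1 + 2.2259/(1+0.1207)^2 + 2.7579/(1+0.1207)^3 + 3.4171/(1+0.1207)^4 + 4.2337/(1+0.1207)^5 + 48.6621/(1+0.1207)^5 = 37.4218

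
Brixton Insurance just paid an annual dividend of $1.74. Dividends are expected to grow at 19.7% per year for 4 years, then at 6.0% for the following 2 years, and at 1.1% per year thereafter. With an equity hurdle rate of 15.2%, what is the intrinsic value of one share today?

$23.56

Three-stage DDM. Project D₁…D_6; terminal Gordon value at t=6 with g = 0.011; discount at r = 0.152.
D_1 = 2.0828
D_2 = 2.4931
D_3 = 2.9842
D_4 = 3.5721
D_5 = 3.7864
D_6 = 4.0136
TV_6 = 4.0578/(0.152−0.011) = 28.7786
P₀ = Σ Dₜ/(1+r)ᵗ + TV_6/(1+r)^6 = 23.5630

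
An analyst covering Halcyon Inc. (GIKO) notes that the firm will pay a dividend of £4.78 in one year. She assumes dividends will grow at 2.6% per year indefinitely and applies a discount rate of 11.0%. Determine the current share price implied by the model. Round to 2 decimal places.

Gordon growth model: P₀ = D₁/(r − g), with D₁ = 4.78 given directly.
P₀ = 4.7800 / (0.11 − 0.026) = 4.7800 / 0.084 = 56.9048

£56.90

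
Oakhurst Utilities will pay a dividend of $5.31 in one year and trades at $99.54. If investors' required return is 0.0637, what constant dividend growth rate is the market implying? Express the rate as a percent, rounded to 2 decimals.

1.04%

From P₀ = D₁/(r − g), the implied growth is g = r − D₁/P₀.
g = 0.0637 − 5.31/99.54 = 0.0637 − 0.05335 = 0.01035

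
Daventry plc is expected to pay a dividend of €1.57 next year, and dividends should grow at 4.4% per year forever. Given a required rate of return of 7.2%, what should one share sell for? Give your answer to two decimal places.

Gordon growth model: P₀ = D₁/(r − g), with D₁ = 1.57 given directly.
P₀ = 1.5700 / (0.072 − 0.044) = 1.5700 / 0.028 = 56.0714

€56.07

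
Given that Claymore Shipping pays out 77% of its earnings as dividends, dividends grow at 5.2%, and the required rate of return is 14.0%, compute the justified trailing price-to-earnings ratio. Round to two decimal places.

9.21

Justified trailing P/E = b(1+g)/(r−g) = 0.77×(1+0.052)/(0.14−0.052) = 9.2050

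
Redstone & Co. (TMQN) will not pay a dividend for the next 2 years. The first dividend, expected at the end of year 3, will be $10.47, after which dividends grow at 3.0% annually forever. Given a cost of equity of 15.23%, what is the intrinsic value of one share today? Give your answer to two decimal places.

$64.47

Deferred-dividend DDM. At t=2 the remaining stream is a growing perpetuity with first payment D_3 = 10.47.
V_2 = D_3/(r−g) = 10.47/(0.1523−0.03) = 85.6092
P₀ = V_2/(1+r)^2 = 85.6092/(1+0.1523)^2 = 64.4747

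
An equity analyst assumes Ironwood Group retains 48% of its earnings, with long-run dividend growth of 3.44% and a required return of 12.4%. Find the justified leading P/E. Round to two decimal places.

5.80

Payout ratio b = 1 − 0.48 = 0.52.
Justified leading P/E = b/(r−g) = 0.52/(0.124−0.0344) = 5.8036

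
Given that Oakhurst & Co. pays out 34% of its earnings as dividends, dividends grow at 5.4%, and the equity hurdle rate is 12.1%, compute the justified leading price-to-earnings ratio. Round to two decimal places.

Justified leading P/E = b/(r−g) = 0.34/(0.121−0.054) = 5.0746

5.07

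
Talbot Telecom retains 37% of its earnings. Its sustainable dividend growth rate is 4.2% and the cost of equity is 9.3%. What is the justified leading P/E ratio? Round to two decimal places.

12.35

Payout ratio b = 1 − 0.37 = 0.63.
Justified leading P/E = b/(r−g) = 0.63/(0.093−0.042) = 12.3529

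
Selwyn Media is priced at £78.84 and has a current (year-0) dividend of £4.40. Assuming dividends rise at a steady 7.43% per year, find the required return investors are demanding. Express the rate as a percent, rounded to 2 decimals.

13.43%

Rearranging the constant-growth DDM: r = D₁/P₀ + g.
D₁ = 4.40 × (1 + 0.0743) = 4.7269.
r = 4.7269 / 78.84 + 0.0743 = 0.05996 + 0.0743 = 0.13426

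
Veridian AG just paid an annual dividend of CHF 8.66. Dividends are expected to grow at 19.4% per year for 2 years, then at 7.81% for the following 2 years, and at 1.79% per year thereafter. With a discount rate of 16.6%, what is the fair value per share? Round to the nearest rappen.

Three-stage DDM. Project D₁…D_4; terminal Gordon value at t=4 with g = 0.0179; discount at r = 0.166.
D_1 = 10.3400
D_2 = 12.3460
D_3 = 13.3102
D_4 = 14.3498
TV_4 = 14.6066/(0.166−0.0179) = 98.6267
P₀ = Σ Dₜ/(1+r)ᵗ + TV_4/(1+r)^4 = 87.4667

CHF 87.47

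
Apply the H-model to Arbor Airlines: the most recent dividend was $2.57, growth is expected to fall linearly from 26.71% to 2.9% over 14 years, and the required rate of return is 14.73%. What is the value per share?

$58.56

H-model: P₀ = D₀[(1+g_L) + H(g_S−g_L)]/(r−g_L), with H = 14/2 = 7.
P₀ = 2.57 × [(1+0.029) + 7×(0.2671−0.029)] / (0.1473−0.029)
   = 2.57 × 2.6957 / 0.1183 = 58.5625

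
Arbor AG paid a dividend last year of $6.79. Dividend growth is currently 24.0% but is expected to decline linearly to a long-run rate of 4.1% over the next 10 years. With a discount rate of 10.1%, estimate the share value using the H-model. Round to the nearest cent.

H-model: P₀ = D₀[(1+g_L) + H(g_S−g_L)]/(r−g_L), with H = 10/2 = 5.
P₀ = 6.79 × [(1+0.041) + 5×(0.24−0.041)] / (0.101−0.041)
   = 6.79 × 2.0360 / 0.06 = 230.4073

$230.41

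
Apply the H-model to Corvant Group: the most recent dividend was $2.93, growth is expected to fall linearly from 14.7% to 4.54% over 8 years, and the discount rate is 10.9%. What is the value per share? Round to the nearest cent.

$66.88

H-model: P₀ = D₀[(1+g_L) + H(g_S−g_L)]/(r−g_L), with H = 8/2 = 4.
P₀ = 2.93 × [(1+0.0454) + 4×(0.147−0.0454)] / (0.109−0.0454)
   = 2.93 × 1.4518 / 0.0636 = 66.8832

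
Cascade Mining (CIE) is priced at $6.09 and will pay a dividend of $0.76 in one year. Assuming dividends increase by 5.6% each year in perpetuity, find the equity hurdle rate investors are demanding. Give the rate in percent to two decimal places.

Rearranging the constant-growth DDM: r = D₁/P₀ + g.
r = 0.7600 / 6.09 + 0.056 = 0.12479 + 0.056 = 0.18079

18.08%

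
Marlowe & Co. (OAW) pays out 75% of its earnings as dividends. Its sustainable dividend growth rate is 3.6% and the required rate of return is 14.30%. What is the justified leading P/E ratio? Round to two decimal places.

7.01

Justified leading P/E = b/(r−g) = 0.75/(0.143−0.036) = 7.0093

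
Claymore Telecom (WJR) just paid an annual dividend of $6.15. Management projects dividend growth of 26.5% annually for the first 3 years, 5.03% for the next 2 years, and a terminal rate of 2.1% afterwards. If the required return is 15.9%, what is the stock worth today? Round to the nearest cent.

$84.43

Three-stage DDM. Project D₁…D_5; terminal Gordon value at t=5 with g = 0.021; discount at r = 0.159.
D_1 = 7.7798
D_2 = 9.8414
D_3 = 12.4494
D_4 = 13.0756
D_5 = 13.7333
TV_5 = 14.0217/(0.159−0.021) = 101.6062
P₀ = Σ Dₜ/(1+r)ᵗ + TV_5/(1+r)^5 = 84.4337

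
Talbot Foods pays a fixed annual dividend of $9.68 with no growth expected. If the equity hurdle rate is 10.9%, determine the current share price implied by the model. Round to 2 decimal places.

Zero-growth DDM (perpetuity): P₀ = D/r = 9.68 / 0.109 = 88.8073

$88.81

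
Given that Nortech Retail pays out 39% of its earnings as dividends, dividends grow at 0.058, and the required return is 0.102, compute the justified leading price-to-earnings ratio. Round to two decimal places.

8.86

Justified leading P/E = b/(r−g) = 0.39/(0.102−0.058) = 8.8636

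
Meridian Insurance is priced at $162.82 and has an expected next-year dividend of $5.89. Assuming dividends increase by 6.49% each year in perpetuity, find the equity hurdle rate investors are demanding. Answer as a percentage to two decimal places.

10.11%

Rearranging the constant-growth DDM: r = D₁/P₀ + g.
r = 5.8900 / 162.82 + 0.0649 = 0.03617 + 0.0649 = 0.10107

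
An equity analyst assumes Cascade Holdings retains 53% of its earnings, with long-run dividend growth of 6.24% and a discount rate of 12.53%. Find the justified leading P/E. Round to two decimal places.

Payout ratio b = 1 − 0.53 = 0.47.
Justified leading P/E = b/(r−g) = 0.47/(0.1253−0.0624) = 7.4722

7.47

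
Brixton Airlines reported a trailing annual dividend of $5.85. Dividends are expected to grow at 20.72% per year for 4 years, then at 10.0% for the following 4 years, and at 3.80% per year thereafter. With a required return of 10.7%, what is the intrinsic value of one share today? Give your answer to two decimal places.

$183.11

Three-stage DDM. Project D₁…D_8; terminal Gordon value at t=8 with g = 0.038; discount at r = 0.107.
D_1 = 7.0621
D_2 = 8.5254
D_3 = 10.2919
D_4 = 12.4243
D_5 = 13.6668
D_6 = 15.0334
D_7 = 16.5368
D_8 = 18.1905
TV_8 = 18.8817/(0.107−0.038) = 273.6477
P₀ = Σ Dₜ/(1+r)ᵗ + TV_8/(1+r)^8 = 183.1120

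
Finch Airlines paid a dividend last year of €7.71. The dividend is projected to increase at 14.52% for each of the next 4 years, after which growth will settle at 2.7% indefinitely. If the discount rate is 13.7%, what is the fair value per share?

Two-stage DDM. Project D₁…D_4 at 0.1452, terminal growth 0.027, discount at r = 0.137.
D_1 = 8.8295
D_2 = 10.1115
D_3 = 11.5797
D_4 = 13.2611
Terminal value at t=4: TV = D_5/(r−g) = 13.6192/(0.137−0.027) = 123.8105
P₀ = 8.8295/(1+0.137)^1 + 10.1115/(1+0.137)^2 + 11.5797/(1+0.137)^3 + 13.2611/(1+0.137)^4 + 123.8105/(1+0.137)^4 = 105.4826

€105.48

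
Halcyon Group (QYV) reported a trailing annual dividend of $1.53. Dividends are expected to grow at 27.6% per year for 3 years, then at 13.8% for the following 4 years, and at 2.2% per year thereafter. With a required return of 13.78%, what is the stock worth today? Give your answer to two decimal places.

$33.49

Three-stage DDM. Project D₁…D_7; terminal Gordon value at t=7 with g = 0.022; discount at r = 0.1378.
D_1 = 1.9523
D_2 = 2.4911
D_3 = 3.1787
D_4 = 3.6173
D_5 = 4.1165
D_6 = 4.6846
D_7 = 5.3310
TV_7 = 5.4483/(0.1378−0.022) = 47.0495
P₀ = Σ Dₜ/(1+r)ᵗ + TV_7/(1+r)^7 = 33.4924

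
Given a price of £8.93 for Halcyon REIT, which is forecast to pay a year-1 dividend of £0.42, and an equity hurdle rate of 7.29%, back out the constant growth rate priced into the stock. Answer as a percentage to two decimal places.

From P₀ = D₁/(r − g), the implied growth is g = r − D₁/P₀.
g = 0.0729 − 0.42/8.93 = 0.0729 − 0.04703 = 0.02587

2.59%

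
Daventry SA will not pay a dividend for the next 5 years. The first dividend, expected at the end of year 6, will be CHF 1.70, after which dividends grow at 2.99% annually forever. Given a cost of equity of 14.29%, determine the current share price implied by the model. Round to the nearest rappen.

CHF 7.71

Deferred-dividend DDM. At t=5 the remaining stream is a growing perpetuity with first payment D_6 = 1.70.
V_5 = D_6/(r−g) = 1.70/(0.1429−0.0299) = 15.0442
P₀ = V_5/(1+r)^5 = 15.0442/(1+0.1429)^5 = 7.7149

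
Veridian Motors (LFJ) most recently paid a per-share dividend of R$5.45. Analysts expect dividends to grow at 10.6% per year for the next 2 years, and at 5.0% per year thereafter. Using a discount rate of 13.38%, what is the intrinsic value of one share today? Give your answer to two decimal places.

Two-stage DDM. Project D₁…D_2 at 0.106, terminal growth 0.05, discount at r = 0.1338.
D_1 = 6.0277
D_2 = 6.6666
Terminal value at t=2: TV = D_3/(r−g) = 7.0000/(0.1338−0.05) = 83.5318
P₀ = 6.0277/(1+0.1338)^1 + 6.6666/(1+0.1338)^2 + 83.5318/(1+0.1338)^2 = 75.4823

R$75.48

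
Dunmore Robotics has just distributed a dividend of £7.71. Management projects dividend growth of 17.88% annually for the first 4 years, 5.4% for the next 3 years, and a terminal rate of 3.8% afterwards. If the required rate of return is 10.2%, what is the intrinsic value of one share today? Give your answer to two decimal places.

£207.57

Three-stage DDM. Project D₁…D_7; terminal Gordon value at t=7 with g = 0.038; discount at r = 0.102.
D_1 = 9.0885
D_2 = 10.7136
D_3 = 12.6292
D_4 = 14.8873
D_5 = 15.6912
D_6 = 16.5385
D_7 = 17.4316
TV_7 = 18.0940/(0.102−0.038) = 282.7184
P₀ = Σ Dₜ/(1+r)ᵗ + TV_7/(1+r)^7 = 207.5684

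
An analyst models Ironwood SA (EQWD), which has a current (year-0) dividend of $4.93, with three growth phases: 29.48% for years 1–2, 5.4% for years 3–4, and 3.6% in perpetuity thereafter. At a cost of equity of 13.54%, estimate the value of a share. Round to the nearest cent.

$81.10

Three-stage DDM. Project D₁…D_4; terminal Gordon value at t=4 with g = 0.036; discount at r = 0.1354.
D_1 = 6.3834
D_2 = 8.2652
D_3 = 8.7115
D_4 = 9.1819
TV_4 = 9.5125/(0.1354−0.036) = 95.6989
P₀ = Σ Dₜ/(1+r)ᵗ + TV_4/(1+r)^4 = 81.0957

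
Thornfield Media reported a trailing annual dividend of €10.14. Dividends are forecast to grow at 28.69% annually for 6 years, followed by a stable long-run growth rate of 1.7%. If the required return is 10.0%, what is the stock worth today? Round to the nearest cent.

Two-stage DDM. Project D₁…D_6 at 0.2869, terminal growth 0.017, discount at r = 0.1.
D_1 = 13.0492
D_2 = 16.7930
D_3 = 21.6109
D_4 = 27.8110
D_5 = 35.7900
D_6 = 46.0582
Terminal value at t=6: TV = D_7/(r−g) = 46.8412/(0.1−0.017) = 564.3514
P₀ = 13.0492/(1+0.1)^1 + 16.7930/(1+0.1)^2 + 21.6109/(1+0.1)^3 + 27.8110/(1+0.1)^4 + 35.7900/(1+0.1)^5 + 46.0582/(1+0.1)^6 + 564.3514/(1+0.1)^6 = 427.7563

€427.76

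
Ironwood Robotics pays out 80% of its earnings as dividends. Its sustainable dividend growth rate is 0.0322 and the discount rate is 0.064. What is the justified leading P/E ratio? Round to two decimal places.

25.16

Justified leading P/E = b/(r−g) = 0.80/(0.064−0.0322) = 25.1572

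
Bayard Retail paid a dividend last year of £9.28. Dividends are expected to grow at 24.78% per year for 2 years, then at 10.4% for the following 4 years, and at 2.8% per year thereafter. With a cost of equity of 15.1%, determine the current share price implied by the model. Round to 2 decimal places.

Three-stage DDM. Project D₁…D_6; terminal Gordon value at t=6 with g = 0.028; discount at r = 0.151.
D_1 = 11.5796
D_2 = 14.4490
D_3 = 15.9517
D_4 = 17.6107
D_5 = 19.4422
D_6 = 21.4642
TV_6 = 22.0652/(0.151−0.028) = 179.3917
P₀ = Σ Dₜ/(1+r)ᵗ + TV_6/(1+r)^6 = 137.4703

£137.47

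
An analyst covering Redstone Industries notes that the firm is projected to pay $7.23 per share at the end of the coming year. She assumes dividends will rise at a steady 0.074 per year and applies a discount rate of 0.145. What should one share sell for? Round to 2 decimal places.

$101.83

Gordon growth model: P₀ = D₁/(r − g), with D₁ = 7.23 given directly.
P₀ = 7.2300 / (0.145 − 0.074) = 7.2300 / 0.071 = 101.8310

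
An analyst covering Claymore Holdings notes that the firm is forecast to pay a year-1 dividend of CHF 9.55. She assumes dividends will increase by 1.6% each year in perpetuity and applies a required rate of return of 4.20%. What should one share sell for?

Gordon growth model: P₀ = D₁/(r − g), with D₁ = 9.55 given directly.
P₀ = 9.5500 / (0.042 − 0.016) = 9.5500 / 0.026 = 367.3077

CHF 367.31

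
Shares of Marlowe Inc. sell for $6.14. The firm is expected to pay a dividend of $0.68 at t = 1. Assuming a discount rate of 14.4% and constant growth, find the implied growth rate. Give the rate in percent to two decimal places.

From P₀ = D₁/(r − g), the implied growth is g = r − D₁/P₀.
g = 0.144 − 0.68/6.14 = 0.144 − 0.11075 = 0.03325

3.33%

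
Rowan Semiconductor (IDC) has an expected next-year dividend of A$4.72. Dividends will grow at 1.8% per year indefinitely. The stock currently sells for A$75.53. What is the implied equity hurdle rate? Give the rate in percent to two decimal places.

8.05%

Rearranging the constant-growth DDM: r = D₁/P₀ + g.
r = 4.7200 / 75.53 + 0.018 = 0.06249 + 0.018 = 0.08049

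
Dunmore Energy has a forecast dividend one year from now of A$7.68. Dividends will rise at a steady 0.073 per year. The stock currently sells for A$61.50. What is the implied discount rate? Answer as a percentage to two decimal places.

Rearranging the constant-growth DDM: r = D₁/P₀ + g.
r = 7.6800 / 61.50 + 0.073 = 0.12488 + 0.073 = 0.19788

19.79%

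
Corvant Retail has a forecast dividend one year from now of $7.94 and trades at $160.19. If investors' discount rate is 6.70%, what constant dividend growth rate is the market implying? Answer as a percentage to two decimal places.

From P₀ = D₁/(r − g), the implied growth is g = r − D₁/P₀.
g = 0.067 − 7.94/160.19 = 0.067 − 0.04957 = 0.01743

1.74%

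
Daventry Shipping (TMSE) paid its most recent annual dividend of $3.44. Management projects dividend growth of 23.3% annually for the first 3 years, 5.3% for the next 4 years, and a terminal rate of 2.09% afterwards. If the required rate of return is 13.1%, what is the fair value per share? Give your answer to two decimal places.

$58.31

Three-stage DDM. Project D₁…D_7; terminal Gordon value at t=7 with g = 0.0209; discount at r = 0.131.
D_1 = 4.2415
D_2 = 5.2298
D_3 = 6.4483
D_4 = 6.7901
D_5 = 7.1500
D_6 = 7.5289
D_7 = 7.9280
TV_7 = 8.0936/(0.131−0.0209) = 73.5118
P₀ = Σ Dₜ/(1+r)ᵗ + TV_7/(1+r)^7 = 58.3095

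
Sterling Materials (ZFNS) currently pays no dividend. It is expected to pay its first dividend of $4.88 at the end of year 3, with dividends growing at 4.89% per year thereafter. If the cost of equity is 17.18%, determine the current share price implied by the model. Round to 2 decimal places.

$28.92

Deferred-dividend DDM. At t=2 the remaining stream is a growing perpetuity with first payment D_3 = 4.88.
V_2 = D_3/(r−g) = 4.88/(0.1718−0.0489) = 39.7071
P₀ = V_2/(1+r)^2 = 39.7071/(1+0.1718)^2 = 28.9175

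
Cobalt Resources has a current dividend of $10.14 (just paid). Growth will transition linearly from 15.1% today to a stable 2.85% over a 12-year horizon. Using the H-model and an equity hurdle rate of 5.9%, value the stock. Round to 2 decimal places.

H-model: P₀ = D₀[(1+g_L) + H(g_S−g_L)]/(r−g_L), with H = 12/2 = 6.
P₀ = 10.14 × [(1+0.0285) + 6×(0.151−0.0285)] / (0.059−0.0285)
   = 10.14 × 1.7635 / 0.0305 = 586.2915

$586.29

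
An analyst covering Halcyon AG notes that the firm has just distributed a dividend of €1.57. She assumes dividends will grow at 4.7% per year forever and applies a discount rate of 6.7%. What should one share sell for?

€82.19

Gordon growth model: P₀ = D₁/(r − g). D₁ = 1.57 × (1 + 0.047) = 1.6438.
P₀ = 1.6438 / (0.067 − 0.047) = 1.6438 / 0.02 = 82.1895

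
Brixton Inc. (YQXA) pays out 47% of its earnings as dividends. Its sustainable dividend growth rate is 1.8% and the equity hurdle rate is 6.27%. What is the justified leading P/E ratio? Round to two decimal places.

10.51

Justified leading P/E = b/(r−g) = 0.47/(0.0627−0.018) = 10.5145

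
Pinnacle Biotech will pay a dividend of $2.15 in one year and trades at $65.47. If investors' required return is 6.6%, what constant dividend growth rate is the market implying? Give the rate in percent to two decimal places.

From P₀ = D₁/(r − g), the implied growth is g = r − D₁/P₀.
g = 0.066 − 2.15/65.47 = 0.066 − 0.03284 = 0.03316

3.32%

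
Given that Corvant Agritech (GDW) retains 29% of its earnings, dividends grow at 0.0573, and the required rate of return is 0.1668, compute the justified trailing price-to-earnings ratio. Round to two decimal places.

Payout ratio b = 1 − 0.29 = 0.71.
Justified trailing P/E = b(1+g)/(r−g) = 0.71×(1+0.0573)/(0.1668−0.0573) = 6.8556

6.86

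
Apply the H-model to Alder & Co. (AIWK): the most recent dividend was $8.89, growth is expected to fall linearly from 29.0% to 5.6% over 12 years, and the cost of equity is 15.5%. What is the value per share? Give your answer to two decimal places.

H-model: P₀ = D₀[(1+g_L) + H(g_S−g_L)]/(r−g_L), with H = 12/2 = 6.
P₀ = 8.89 × [(1+0.056) + 6×(0.29−0.056)] / (0.155−0.056)
   = 8.89 × 2.4600 / 0.099 = 220.9030

$220.90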